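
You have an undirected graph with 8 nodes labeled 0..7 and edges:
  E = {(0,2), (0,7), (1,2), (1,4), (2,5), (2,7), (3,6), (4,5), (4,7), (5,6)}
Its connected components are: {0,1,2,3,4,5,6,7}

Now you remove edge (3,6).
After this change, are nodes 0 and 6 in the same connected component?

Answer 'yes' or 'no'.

Initial components: {0,1,2,3,4,5,6,7}
Removing edge (3,6): it was a bridge — component count 1 -> 2.
New components: {0,1,2,4,5,6,7} {3}
Are 0 and 6 in the same component? yes

Answer: yes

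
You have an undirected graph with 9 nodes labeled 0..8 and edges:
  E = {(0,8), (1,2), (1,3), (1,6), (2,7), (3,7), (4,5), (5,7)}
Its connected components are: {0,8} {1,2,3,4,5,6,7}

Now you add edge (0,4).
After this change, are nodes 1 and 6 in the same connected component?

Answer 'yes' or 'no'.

Answer: yes

Derivation:
Initial components: {0,8} {1,2,3,4,5,6,7}
Adding edge (0,4): merges {0,8} and {1,2,3,4,5,6,7}.
New components: {0,1,2,3,4,5,6,7,8}
Are 1 and 6 in the same component? yes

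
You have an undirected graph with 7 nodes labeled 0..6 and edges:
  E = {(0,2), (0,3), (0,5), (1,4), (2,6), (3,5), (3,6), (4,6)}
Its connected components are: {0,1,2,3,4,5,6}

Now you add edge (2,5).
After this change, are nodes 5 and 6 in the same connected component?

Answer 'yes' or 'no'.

Answer: yes

Derivation:
Initial components: {0,1,2,3,4,5,6}
Adding edge (2,5): both already in same component {0,1,2,3,4,5,6}. No change.
New components: {0,1,2,3,4,5,6}
Are 5 and 6 in the same component? yes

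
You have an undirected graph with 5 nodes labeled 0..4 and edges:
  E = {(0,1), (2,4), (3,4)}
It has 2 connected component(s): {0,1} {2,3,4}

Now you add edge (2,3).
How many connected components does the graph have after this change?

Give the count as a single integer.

Answer: 2

Derivation:
Initial component count: 2
Add (2,3): endpoints already in same component. Count unchanged: 2.
New component count: 2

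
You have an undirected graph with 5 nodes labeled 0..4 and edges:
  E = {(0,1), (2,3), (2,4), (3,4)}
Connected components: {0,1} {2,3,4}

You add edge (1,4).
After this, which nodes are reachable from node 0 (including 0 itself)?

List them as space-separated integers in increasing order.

Before: nodes reachable from 0: {0,1}
Adding (1,4): merges 0's component with another. Reachability grows.
After: nodes reachable from 0: {0,1,2,3,4}

Answer: 0 1 2 3 4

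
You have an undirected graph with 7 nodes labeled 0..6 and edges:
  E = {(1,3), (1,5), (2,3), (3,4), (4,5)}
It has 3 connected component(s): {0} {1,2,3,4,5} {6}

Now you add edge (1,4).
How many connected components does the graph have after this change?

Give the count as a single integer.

Answer: 3

Derivation:
Initial component count: 3
Add (1,4): endpoints already in same component. Count unchanged: 3.
New component count: 3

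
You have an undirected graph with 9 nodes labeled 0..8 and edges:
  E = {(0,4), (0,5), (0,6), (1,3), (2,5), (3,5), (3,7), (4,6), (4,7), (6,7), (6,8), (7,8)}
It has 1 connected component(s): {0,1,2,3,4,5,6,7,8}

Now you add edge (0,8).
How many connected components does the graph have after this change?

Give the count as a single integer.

Initial component count: 1
Add (0,8): endpoints already in same component. Count unchanged: 1.
New component count: 1

Answer: 1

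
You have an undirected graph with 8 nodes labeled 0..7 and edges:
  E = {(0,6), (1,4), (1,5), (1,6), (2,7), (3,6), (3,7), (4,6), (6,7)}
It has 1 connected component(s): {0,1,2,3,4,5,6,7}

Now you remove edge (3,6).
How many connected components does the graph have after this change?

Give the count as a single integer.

Answer: 1

Derivation:
Initial component count: 1
Remove (3,6): not a bridge. Count unchanged: 1.
  After removal, components: {0,1,2,3,4,5,6,7}
New component count: 1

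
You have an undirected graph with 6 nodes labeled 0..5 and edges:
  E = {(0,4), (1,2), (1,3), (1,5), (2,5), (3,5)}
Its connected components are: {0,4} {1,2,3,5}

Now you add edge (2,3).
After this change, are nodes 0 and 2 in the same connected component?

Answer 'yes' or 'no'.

Initial components: {0,4} {1,2,3,5}
Adding edge (2,3): both already in same component {1,2,3,5}. No change.
New components: {0,4} {1,2,3,5}
Are 0 and 2 in the same component? no

Answer: no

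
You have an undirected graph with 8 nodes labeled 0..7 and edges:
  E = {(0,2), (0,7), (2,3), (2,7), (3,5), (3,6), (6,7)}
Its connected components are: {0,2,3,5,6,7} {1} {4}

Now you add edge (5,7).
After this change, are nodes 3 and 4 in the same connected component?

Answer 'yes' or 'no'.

Initial components: {0,2,3,5,6,7} {1} {4}
Adding edge (5,7): both already in same component {0,2,3,5,6,7}. No change.
New components: {0,2,3,5,6,7} {1} {4}
Are 3 and 4 in the same component? no

Answer: no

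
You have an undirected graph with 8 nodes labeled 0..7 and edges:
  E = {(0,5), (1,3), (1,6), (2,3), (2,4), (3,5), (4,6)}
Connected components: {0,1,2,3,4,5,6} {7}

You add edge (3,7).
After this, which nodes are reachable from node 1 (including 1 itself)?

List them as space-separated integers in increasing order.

Answer: 0 1 2 3 4 5 6 7

Derivation:
Before: nodes reachable from 1: {0,1,2,3,4,5,6}
Adding (3,7): merges 1's component with another. Reachability grows.
After: nodes reachable from 1: {0,1,2,3,4,5,6,7}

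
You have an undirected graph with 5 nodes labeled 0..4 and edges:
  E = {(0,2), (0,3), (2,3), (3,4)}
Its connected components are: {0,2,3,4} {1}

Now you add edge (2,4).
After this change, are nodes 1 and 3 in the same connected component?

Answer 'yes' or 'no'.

Answer: no

Derivation:
Initial components: {0,2,3,4} {1}
Adding edge (2,4): both already in same component {0,2,3,4}. No change.
New components: {0,2,3,4} {1}
Are 1 and 3 in the same component? no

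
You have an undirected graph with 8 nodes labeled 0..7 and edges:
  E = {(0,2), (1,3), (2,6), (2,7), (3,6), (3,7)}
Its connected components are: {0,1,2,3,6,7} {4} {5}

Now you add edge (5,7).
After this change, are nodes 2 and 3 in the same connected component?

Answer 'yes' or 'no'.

Answer: yes

Derivation:
Initial components: {0,1,2,3,6,7} {4} {5}
Adding edge (5,7): merges {5} and {0,1,2,3,6,7}.
New components: {0,1,2,3,5,6,7} {4}
Are 2 and 3 in the same component? yes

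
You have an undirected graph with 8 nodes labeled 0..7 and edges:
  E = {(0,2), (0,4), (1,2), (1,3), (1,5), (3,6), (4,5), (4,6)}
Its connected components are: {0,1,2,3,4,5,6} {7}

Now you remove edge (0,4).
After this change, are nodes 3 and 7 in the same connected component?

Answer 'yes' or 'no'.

Answer: no

Derivation:
Initial components: {0,1,2,3,4,5,6} {7}
Removing edge (0,4): not a bridge — component count unchanged at 2.
New components: {0,1,2,3,4,5,6} {7}
Are 3 and 7 in the same component? no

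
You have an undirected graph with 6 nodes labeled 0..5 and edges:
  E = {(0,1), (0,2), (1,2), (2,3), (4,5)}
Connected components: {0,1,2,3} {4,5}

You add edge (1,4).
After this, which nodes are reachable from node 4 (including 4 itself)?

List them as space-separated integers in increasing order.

Before: nodes reachable from 4: {4,5}
Adding (1,4): merges 4's component with another. Reachability grows.
After: nodes reachable from 4: {0,1,2,3,4,5}

Answer: 0 1 2 3 4 5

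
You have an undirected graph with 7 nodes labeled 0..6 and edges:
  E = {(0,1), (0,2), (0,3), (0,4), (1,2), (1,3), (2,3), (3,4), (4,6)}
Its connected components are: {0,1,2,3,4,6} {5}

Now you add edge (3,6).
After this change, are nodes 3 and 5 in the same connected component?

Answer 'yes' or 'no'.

Initial components: {0,1,2,3,4,6} {5}
Adding edge (3,6): both already in same component {0,1,2,3,4,6}. No change.
New components: {0,1,2,3,4,6} {5}
Are 3 and 5 in the same component? no

Answer: no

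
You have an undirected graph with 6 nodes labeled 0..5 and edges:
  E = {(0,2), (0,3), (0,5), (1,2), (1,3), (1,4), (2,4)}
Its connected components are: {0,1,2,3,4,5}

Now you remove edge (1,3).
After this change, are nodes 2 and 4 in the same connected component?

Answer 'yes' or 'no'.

Answer: yes

Derivation:
Initial components: {0,1,2,3,4,5}
Removing edge (1,3): not a bridge — component count unchanged at 1.
New components: {0,1,2,3,4,5}
Are 2 and 4 in the same component? yes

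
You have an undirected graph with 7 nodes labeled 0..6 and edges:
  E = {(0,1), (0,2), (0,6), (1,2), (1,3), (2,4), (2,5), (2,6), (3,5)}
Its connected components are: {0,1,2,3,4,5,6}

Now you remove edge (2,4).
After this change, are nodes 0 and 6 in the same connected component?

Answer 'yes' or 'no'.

Answer: yes

Derivation:
Initial components: {0,1,2,3,4,5,6}
Removing edge (2,4): it was a bridge — component count 1 -> 2.
New components: {0,1,2,3,5,6} {4}
Are 0 and 6 in the same component? yes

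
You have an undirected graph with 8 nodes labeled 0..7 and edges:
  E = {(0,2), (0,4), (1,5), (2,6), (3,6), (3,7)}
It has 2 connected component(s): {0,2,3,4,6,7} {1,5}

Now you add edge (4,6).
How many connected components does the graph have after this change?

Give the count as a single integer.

Initial component count: 2
Add (4,6): endpoints already in same component. Count unchanged: 2.
New component count: 2

Answer: 2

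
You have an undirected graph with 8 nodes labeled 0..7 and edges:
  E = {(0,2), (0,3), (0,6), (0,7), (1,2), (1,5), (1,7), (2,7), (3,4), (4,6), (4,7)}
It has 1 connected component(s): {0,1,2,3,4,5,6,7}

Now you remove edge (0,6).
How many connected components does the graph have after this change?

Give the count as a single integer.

Initial component count: 1
Remove (0,6): not a bridge. Count unchanged: 1.
  After removal, components: {0,1,2,3,4,5,6,7}
New component count: 1

Answer: 1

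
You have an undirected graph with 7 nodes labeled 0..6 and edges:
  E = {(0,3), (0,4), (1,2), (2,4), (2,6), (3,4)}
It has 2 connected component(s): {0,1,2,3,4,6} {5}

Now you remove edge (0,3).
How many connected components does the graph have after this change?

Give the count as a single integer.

Initial component count: 2
Remove (0,3): not a bridge. Count unchanged: 2.
  After removal, components: {0,1,2,3,4,6} {5}
New component count: 2

Answer: 2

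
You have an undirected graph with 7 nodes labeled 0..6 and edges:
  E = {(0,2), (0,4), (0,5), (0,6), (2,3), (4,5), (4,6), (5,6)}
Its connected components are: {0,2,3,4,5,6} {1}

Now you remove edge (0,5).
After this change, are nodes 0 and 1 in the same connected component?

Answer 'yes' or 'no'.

Initial components: {0,2,3,4,5,6} {1}
Removing edge (0,5): not a bridge — component count unchanged at 2.
New components: {0,2,3,4,5,6} {1}
Are 0 and 1 in the same component? no

Answer: no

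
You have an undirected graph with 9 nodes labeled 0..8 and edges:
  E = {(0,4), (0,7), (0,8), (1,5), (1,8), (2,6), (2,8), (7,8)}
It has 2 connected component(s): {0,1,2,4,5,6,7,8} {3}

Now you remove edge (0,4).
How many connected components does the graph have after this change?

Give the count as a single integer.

Answer: 3

Derivation:
Initial component count: 2
Remove (0,4): it was a bridge. Count increases: 2 -> 3.
  After removal, components: {0,1,2,5,6,7,8} {3} {4}
New component count: 3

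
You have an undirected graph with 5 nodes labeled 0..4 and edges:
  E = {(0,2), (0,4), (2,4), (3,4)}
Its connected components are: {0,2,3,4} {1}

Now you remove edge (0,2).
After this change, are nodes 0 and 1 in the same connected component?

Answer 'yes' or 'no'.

Answer: no

Derivation:
Initial components: {0,2,3,4} {1}
Removing edge (0,2): not a bridge — component count unchanged at 2.
New components: {0,2,3,4} {1}
Are 0 and 1 in the same component? no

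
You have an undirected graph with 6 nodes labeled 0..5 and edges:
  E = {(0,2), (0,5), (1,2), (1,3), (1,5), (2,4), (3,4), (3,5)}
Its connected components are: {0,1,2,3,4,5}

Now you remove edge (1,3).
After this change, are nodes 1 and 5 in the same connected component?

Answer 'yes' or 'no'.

Initial components: {0,1,2,3,4,5}
Removing edge (1,3): not a bridge — component count unchanged at 1.
New components: {0,1,2,3,4,5}
Are 1 and 5 in the same component? yes

Answer: yes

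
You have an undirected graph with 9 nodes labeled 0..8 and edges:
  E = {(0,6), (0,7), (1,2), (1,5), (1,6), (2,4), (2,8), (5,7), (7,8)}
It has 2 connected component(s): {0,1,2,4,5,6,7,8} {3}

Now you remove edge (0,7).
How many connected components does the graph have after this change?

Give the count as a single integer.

Initial component count: 2
Remove (0,7): not a bridge. Count unchanged: 2.
  After removal, components: {0,1,2,4,5,6,7,8} {3}
New component count: 2

Answer: 2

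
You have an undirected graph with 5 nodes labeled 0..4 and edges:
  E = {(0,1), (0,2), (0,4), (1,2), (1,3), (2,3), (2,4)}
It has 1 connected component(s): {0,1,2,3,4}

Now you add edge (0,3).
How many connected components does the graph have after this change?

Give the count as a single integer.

Answer: 1

Derivation:
Initial component count: 1
Add (0,3): endpoints already in same component. Count unchanged: 1.
New component count: 1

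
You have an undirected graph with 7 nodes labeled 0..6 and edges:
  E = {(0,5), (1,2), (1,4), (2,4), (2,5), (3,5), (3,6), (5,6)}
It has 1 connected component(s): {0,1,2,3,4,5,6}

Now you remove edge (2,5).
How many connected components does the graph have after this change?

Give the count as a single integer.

Initial component count: 1
Remove (2,5): it was a bridge. Count increases: 1 -> 2.
  After removal, components: {0,3,5,6} {1,2,4}
New component count: 2

Answer: 2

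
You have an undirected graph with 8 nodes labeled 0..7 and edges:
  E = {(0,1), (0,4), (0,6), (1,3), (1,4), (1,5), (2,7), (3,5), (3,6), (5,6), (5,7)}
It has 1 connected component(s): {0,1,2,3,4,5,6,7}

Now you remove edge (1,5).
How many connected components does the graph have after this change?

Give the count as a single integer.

Answer: 1

Derivation:
Initial component count: 1
Remove (1,5): not a bridge. Count unchanged: 1.
  After removal, components: {0,1,2,3,4,5,6,7}
New component count: 1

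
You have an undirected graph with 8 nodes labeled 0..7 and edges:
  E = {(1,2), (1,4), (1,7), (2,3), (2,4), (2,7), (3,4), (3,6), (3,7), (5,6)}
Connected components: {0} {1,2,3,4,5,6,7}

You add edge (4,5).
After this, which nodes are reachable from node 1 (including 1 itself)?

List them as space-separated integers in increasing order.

Before: nodes reachable from 1: {1,2,3,4,5,6,7}
Adding (4,5): both endpoints already in same component. Reachability from 1 unchanged.
After: nodes reachable from 1: {1,2,3,4,5,6,7}

Answer: 1 2 3 4 5 6 7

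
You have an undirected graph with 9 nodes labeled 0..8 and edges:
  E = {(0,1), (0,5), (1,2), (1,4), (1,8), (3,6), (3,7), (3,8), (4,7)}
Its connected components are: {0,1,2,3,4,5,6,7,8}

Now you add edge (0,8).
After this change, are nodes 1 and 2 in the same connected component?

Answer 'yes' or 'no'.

Answer: yes

Derivation:
Initial components: {0,1,2,3,4,5,6,7,8}
Adding edge (0,8): both already in same component {0,1,2,3,4,5,6,7,8}. No change.
New components: {0,1,2,3,4,5,6,7,8}
Are 1 and 2 in the same component? yes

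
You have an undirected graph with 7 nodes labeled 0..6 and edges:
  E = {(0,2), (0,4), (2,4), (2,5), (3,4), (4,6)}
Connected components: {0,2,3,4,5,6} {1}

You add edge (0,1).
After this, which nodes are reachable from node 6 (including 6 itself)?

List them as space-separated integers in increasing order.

Before: nodes reachable from 6: {0,2,3,4,5,6}
Adding (0,1): merges 6's component with another. Reachability grows.
After: nodes reachable from 6: {0,1,2,3,4,5,6}

Answer: 0 1 2 3 4 5 6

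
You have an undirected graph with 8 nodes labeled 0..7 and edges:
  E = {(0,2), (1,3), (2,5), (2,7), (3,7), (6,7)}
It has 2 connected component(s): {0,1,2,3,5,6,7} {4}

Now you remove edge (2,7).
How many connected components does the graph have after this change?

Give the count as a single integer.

Answer: 3

Derivation:
Initial component count: 2
Remove (2,7): it was a bridge. Count increases: 2 -> 3.
  After removal, components: {0,2,5} {1,3,6,7} {4}
New component count: 3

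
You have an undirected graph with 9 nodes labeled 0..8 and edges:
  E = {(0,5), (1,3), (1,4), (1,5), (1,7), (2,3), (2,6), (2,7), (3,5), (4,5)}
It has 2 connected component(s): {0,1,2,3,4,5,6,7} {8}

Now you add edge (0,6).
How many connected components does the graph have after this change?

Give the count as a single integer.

Answer: 2

Derivation:
Initial component count: 2
Add (0,6): endpoints already in same component. Count unchanged: 2.
New component count: 2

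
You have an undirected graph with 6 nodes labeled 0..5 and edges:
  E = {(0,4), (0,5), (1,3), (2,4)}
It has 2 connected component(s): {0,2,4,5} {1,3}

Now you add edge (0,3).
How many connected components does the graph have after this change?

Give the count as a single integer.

Answer: 1

Derivation:
Initial component count: 2
Add (0,3): merges two components. Count decreases: 2 -> 1.
New component count: 1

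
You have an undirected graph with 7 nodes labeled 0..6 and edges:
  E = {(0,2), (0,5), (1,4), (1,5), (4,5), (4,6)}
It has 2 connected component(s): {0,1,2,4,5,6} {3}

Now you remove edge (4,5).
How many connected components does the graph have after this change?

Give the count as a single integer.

Answer: 2

Derivation:
Initial component count: 2
Remove (4,5): not a bridge. Count unchanged: 2.
  After removal, components: {0,1,2,4,5,6} {3}
New component count: 2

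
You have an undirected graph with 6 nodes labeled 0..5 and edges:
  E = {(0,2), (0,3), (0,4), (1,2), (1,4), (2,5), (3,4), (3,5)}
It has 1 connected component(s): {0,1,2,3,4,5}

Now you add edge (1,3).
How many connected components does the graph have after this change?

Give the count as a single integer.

Initial component count: 1
Add (1,3): endpoints already in same component. Count unchanged: 1.
New component count: 1

Answer: 1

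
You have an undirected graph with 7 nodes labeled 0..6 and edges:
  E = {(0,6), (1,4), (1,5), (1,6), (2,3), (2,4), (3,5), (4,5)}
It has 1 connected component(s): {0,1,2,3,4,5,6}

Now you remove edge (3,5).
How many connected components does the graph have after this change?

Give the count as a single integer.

Initial component count: 1
Remove (3,5): not a bridge. Count unchanged: 1.
  After removal, components: {0,1,2,3,4,5,6}
New component count: 1

Answer: 1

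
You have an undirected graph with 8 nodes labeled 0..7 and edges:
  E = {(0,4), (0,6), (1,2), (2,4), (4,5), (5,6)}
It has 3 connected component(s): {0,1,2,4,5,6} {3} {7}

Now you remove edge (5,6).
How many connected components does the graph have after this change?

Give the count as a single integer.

Answer: 3

Derivation:
Initial component count: 3
Remove (5,6): not a bridge. Count unchanged: 3.
  After removal, components: {0,1,2,4,5,6} {3} {7}
New component count: 3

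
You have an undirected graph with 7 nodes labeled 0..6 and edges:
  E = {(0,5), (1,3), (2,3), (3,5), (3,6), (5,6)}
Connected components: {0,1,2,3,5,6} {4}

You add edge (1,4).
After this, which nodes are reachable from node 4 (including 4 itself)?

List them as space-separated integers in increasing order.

Answer: 0 1 2 3 4 5 6

Derivation:
Before: nodes reachable from 4: {4}
Adding (1,4): merges 4's component with another. Reachability grows.
After: nodes reachable from 4: {0,1,2,3,4,5,6}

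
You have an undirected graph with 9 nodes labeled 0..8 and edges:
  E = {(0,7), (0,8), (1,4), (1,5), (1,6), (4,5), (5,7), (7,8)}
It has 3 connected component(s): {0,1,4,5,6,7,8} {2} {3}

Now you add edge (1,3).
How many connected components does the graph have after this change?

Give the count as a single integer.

Initial component count: 3
Add (1,3): merges two components. Count decreases: 3 -> 2.
New component count: 2

Answer: 2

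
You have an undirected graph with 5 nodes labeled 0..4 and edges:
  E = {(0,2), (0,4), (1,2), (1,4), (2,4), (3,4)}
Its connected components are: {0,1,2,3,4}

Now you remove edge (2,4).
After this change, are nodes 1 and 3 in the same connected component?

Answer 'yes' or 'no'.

Answer: yes

Derivation:
Initial components: {0,1,2,3,4}
Removing edge (2,4): not a bridge — component count unchanged at 1.
New components: {0,1,2,3,4}
Are 1 and 3 in the same component? yes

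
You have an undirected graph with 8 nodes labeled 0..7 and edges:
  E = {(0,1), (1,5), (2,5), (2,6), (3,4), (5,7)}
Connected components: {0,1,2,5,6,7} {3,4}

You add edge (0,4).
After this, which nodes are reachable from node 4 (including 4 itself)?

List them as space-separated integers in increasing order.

Answer: 0 1 2 3 4 5 6 7

Derivation:
Before: nodes reachable from 4: {3,4}
Adding (0,4): merges 4's component with another. Reachability grows.
After: nodes reachable from 4: {0,1,2,3,4,5,6,7}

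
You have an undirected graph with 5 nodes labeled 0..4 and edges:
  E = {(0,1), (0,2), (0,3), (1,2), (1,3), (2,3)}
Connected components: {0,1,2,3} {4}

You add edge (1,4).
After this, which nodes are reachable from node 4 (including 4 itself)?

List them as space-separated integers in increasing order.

Before: nodes reachable from 4: {4}
Adding (1,4): merges 4's component with another. Reachability grows.
After: nodes reachable from 4: {0,1,2,3,4}

Answer: 0 1 2 3 4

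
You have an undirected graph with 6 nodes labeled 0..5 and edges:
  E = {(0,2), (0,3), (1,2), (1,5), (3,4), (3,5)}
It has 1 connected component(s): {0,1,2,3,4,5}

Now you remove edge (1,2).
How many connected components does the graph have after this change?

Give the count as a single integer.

Initial component count: 1
Remove (1,2): not a bridge. Count unchanged: 1.
  After removal, components: {0,1,2,3,4,5}
New component count: 1

Answer: 1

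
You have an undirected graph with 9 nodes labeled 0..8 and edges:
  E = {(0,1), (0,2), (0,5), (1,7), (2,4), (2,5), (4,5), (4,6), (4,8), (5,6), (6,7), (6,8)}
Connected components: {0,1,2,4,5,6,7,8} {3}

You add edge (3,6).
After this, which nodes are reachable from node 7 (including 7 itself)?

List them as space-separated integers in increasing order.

Answer: 0 1 2 3 4 5 6 7 8

Derivation:
Before: nodes reachable from 7: {0,1,2,4,5,6,7,8}
Adding (3,6): merges 7's component with another. Reachability grows.
After: nodes reachable from 7: {0,1,2,3,4,5,6,7,8}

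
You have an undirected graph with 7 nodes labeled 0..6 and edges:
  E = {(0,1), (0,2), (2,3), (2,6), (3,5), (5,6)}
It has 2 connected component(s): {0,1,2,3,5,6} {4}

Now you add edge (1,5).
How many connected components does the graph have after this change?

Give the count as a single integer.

Answer: 2

Derivation:
Initial component count: 2
Add (1,5): endpoints already in same component. Count unchanged: 2.
New component count: 2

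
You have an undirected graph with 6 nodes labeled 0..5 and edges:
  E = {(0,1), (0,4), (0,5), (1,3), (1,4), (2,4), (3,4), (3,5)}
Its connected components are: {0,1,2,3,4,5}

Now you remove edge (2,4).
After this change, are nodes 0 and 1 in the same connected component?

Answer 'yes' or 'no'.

Answer: yes

Derivation:
Initial components: {0,1,2,3,4,5}
Removing edge (2,4): it was a bridge — component count 1 -> 2.
New components: {0,1,3,4,5} {2}
Are 0 and 1 in the same component? yes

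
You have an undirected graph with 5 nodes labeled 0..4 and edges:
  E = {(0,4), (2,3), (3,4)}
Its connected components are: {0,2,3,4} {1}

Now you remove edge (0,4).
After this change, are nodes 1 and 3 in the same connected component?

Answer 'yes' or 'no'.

Initial components: {0,2,3,4} {1}
Removing edge (0,4): it was a bridge — component count 2 -> 3.
New components: {0} {1} {2,3,4}
Are 1 and 3 in the same component? no

Answer: no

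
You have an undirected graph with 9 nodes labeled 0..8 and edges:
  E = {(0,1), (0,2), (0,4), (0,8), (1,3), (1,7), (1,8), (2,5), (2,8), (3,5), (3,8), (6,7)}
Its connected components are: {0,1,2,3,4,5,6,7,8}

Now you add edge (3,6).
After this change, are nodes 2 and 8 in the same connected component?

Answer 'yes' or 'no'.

Answer: yes

Derivation:
Initial components: {0,1,2,3,4,5,6,7,8}
Adding edge (3,6): both already in same component {0,1,2,3,4,5,6,7,8}. No change.
New components: {0,1,2,3,4,5,6,7,8}
Are 2 and 8 in the same component? yes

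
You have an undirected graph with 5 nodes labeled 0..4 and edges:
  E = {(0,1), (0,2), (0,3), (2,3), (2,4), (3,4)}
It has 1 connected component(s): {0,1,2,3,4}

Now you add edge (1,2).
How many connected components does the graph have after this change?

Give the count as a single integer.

Answer: 1

Derivation:
Initial component count: 1
Add (1,2): endpoints already in same component. Count unchanged: 1.
New component count: 1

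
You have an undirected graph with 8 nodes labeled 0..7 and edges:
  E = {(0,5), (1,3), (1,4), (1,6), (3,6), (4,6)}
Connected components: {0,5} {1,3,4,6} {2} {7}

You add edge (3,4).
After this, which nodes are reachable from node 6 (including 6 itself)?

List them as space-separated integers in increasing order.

Answer: 1 3 4 6

Derivation:
Before: nodes reachable from 6: {1,3,4,6}
Adding (3,4): both endpoints already in same component. Reachability from 6 unchanged.
After: nodes reachable from 6: {1,3,4,6}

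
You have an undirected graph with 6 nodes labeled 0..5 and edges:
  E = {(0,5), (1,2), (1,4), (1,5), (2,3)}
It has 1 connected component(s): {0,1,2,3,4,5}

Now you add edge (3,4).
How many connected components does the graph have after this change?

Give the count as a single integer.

Initial component count: 1
Add (3,4): endpoints already in same component. Count unchanged: 1.
New component count: 1

Answer: 1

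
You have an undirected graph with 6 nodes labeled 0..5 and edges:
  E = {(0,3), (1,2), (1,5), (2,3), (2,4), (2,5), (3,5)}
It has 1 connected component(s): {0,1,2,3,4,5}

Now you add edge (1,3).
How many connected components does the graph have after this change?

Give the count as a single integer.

Initial component count: 1
Add (1,3): endpoints already in same component. Count unchanged: 1.
New component count: 1

Answer: 1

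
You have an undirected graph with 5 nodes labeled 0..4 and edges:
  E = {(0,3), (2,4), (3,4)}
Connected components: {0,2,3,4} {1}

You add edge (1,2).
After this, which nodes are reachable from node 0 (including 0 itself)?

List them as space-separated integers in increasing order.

Answer: 0 1 2 3 4

Derivation:
Before: nodes reachable from 0: {0,2,3,4}
Adding (1,2): merges 0's component with another. Reachability grows.
After: nodes reachable from 0: {0,1,2,3,4}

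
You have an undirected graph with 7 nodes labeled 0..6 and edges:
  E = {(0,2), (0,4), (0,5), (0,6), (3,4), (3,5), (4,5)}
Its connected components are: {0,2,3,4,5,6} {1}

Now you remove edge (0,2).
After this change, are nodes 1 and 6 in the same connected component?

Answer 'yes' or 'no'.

Answer: no

Derivation:
Initial components: {0,2,3,4,5,6} {1}
Removing edge (0,2): it was a bridge — component count 2 -> 3.
New components: {0,3,4,5,6} {1} {2}
Are 1 and 6 in the same component? no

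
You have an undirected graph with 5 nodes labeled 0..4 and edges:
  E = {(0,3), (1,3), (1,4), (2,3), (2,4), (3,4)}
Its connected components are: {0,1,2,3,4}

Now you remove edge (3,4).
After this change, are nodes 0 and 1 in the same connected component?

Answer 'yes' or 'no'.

Initial components: {0,1,2,3,4}
Removing edge (3,4): not a bridge — component count unchanged at 1.
New components: {0,1,2,3,4}
Are 0 and 1 in the same component? yes

Answer: yes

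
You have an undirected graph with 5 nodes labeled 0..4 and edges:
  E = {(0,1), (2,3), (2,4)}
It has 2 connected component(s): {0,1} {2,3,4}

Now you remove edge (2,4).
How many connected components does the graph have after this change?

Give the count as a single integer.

Initial component count: 2
Remove (2,4): it was a bridge. Count increases: 2 -> 3.
  After removal, components: {0,1} {2,3} {4}
New component count: 3

Answer: 3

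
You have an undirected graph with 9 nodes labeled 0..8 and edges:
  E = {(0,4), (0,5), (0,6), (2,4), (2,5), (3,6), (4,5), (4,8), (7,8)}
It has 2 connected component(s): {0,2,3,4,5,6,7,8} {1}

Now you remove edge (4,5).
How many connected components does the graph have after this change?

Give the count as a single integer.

Initial component count: 2
Remove (4,5): not a bridge. Count unchanged: 2.
  After removal, components: {0,2,3,4,5,6,7,8} {1}
New component count: 2

Answer: 2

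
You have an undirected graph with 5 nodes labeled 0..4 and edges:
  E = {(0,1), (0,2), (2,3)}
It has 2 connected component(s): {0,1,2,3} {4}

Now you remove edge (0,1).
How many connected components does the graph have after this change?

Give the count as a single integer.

Initial component count: 2
Remove (0,1): it was a bridge. Count increases: 2 -> 3.
  After removal, components: {0,2,3} {1} {4}
New component count: 3

Answer: 3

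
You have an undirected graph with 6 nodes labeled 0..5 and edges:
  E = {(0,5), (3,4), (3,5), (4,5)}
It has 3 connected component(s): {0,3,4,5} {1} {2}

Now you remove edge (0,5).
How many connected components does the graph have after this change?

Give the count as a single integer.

Initial component count: 3
Remove (0,5): it was a bridge. Count increases: 3 -> 4.
  After removal, components: {0} {1} {2} {3,4,5}
New component count: 4

Answer: 4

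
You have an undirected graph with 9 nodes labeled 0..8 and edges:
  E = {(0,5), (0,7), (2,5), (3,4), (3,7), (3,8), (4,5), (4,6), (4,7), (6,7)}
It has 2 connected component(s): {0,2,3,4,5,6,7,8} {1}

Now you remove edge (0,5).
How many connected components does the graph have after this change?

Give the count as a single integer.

Answer: 2

Derivation:
Initial component count: 2
Remove (0,5): not a bridge. Count unchanged: 2.
  After removal, components: {0,2,3,4,5,6,7,8} {1}
New component count: 2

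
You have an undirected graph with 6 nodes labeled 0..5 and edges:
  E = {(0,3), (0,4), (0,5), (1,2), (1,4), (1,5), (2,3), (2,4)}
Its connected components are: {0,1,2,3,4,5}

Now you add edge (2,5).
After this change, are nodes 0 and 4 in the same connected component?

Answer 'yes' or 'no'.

Initial components: {0,1,2,3,4,5}
Adding edge (2,5): both already in same component {0,1,2,3,4,5}. No change.
New components: {0,1,2,3,4,5}
Are 0 and 4 in the same component? yes

Answer: yes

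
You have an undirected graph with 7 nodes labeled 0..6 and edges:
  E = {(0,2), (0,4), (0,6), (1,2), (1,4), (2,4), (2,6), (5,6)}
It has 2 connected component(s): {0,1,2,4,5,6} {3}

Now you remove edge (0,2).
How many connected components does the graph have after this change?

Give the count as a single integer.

Initial component count: 2
Remove (0,2): not a bridge. Count unchanged: 2.
  After removal, components: {0,1,2,4,5,6} {3}
New component count: 2

Answer: 2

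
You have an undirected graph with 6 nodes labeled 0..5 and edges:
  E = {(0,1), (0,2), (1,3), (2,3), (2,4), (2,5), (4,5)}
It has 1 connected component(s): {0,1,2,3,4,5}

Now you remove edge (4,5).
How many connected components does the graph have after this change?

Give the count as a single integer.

Initial component count: 1
Remove (4,5): not a bridge. Count unchanged: 1.
  After removal, components: {0,1,2,3,4,5}
New component count: 1

Answer: 1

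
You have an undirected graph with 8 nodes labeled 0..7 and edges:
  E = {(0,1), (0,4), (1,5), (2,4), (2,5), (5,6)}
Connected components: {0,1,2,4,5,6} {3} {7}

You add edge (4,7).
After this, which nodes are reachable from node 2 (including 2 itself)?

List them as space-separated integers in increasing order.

Answer: 0 1 2 4 5 6 7

Derivation:
Before: nodes reachable from 2: {0,1,2,4,5,6}
Adding (4,7): merges 2's component with another. Reachability grows.
After: nodes reachable from 2: {0,1,2,4,5,6,7}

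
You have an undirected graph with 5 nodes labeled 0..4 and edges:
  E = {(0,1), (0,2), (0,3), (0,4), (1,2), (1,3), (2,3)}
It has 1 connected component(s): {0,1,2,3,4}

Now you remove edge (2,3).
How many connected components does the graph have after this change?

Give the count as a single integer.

Initial component count: 1
Remove (2,3): not a bridge. Count unchanged: 1.
  After removal, components: {0,1,2,3,4}
New component count: 1

Answer: 1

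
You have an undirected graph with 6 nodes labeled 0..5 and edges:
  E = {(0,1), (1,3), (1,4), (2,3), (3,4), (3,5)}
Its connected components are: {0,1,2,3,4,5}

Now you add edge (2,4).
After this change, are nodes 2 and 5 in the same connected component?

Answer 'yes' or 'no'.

Answer: yes

Derivation:
Initial components: {0,1,2,3,4,5}
Adding edge (2,4): both already in same component {0,1,2,3,4,5}. No change.
New components: {0,1,2,3,4,5}
Are 2 and 5 in the same component? yes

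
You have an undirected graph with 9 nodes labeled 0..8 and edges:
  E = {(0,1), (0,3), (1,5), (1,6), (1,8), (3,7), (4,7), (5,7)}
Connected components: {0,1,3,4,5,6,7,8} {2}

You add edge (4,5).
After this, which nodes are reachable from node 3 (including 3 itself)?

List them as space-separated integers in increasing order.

Before: nodes reachable from 3: {0,1,3,4,5,6,7,8}
Adding (4,5): both endpoints already in same component. Reachability from 3 unchanged.
After: nodes reachable from 3: {0,1,3,4,5,6,7,8}

Answer: 0 1 3 4 5 6 7 8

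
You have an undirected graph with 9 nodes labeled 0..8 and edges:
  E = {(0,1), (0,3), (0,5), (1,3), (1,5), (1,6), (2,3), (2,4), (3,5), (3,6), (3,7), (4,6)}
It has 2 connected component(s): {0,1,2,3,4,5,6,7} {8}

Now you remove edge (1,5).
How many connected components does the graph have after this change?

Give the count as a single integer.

Initial component count: 2
Remove (1,5): not a bridge. Count unchanged: 2.
  After removal, components: {0,1,2,3,4,5,6,7} {8}
New component count: 2

Answer: 2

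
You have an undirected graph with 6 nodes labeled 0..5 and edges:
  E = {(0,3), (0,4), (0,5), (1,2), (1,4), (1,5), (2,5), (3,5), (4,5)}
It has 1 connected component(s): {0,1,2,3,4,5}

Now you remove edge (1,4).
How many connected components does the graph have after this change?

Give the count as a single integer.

Initial component count: 1
Remove (1,4): not a bridge. Count unchanged: 1.
  After removal, components: {0,1,2,3,4,5}
New component count: 1

Answer: 1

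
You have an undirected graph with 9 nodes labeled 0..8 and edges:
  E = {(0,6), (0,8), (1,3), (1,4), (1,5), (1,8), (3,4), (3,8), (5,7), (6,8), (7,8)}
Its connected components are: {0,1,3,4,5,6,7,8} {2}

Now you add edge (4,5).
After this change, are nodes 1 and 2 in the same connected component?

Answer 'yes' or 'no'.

Answer: no

Derivation:
Initial components: {0,1,3,4,5,6,7,8} {2}
Adding edge (4,5): both already in same component {0,1,3,4,5,6,7,8}. No change.
New components: {0,1,3,4,5,6,7,8} {2}
Are 1 and 2 in the same component? no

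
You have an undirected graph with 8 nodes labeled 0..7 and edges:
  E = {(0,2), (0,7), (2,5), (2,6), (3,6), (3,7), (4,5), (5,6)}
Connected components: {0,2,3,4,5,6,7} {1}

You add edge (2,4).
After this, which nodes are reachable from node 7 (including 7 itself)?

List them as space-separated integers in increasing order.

Answer: 0 2 3 4 5 6 7

Derivation:
Before: nodes reachable from 7: {0,2,3,4,5,6,7}
Adding (2,4): both endpoints already in same component. Reachability from 7 unchanged.
After: nodes reachable from 7: {0,2,3,4,5,6,7}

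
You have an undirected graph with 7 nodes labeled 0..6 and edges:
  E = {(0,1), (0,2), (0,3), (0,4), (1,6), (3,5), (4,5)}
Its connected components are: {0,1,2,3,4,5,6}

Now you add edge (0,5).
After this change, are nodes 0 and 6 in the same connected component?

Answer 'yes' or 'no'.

Initial components: {0,1,2,3,4,5,6}
Adding edge (0,5): both already in same component {0,1,2,3,4,5,6}. No change.
New components: {0,1,2,3,4,5,6}
Are 0 and 6 in the same component? yes

Answer: yes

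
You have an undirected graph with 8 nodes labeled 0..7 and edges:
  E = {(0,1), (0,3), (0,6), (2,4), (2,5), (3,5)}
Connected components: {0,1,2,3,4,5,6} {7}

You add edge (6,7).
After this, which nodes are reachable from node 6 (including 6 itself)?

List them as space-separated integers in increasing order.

Before: nodes reachable from 6: {0,1,2,3,4,5,6}
Adding (6,7): merges 6's component with another. Reachability grows.
After: nodes reachable from 6: {0,1,2,3,4,5,6,7}

Answer: 0 1 2 3 4 5 6 7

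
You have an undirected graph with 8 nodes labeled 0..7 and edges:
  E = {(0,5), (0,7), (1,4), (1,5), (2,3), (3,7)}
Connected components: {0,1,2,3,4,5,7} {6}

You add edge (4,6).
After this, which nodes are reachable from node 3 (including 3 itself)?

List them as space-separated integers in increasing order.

Answer: 0 1 2 3 4 5 6 7

Derivation:
Before: nodes reachable from 3: {0,1,2,3,4,5,7}
Adding (4,6): merges 3's component with another. Reachability grows.
After: nodes reachable from 3: {0,1,2,3,4,5,6,7}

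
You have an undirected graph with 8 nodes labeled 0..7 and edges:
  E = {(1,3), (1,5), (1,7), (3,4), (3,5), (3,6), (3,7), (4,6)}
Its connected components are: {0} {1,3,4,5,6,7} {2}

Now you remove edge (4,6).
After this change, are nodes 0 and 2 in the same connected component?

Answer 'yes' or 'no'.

Answer: no

Derivation:
Initial components: {0} {1,3,4,5,6,7} {2}
Removing edge (4,6): not a bridge — component count unchanged at 3.
New components: {0} {1,3,4,5,6,7} {2}
Are 0 and 2 in the same component? no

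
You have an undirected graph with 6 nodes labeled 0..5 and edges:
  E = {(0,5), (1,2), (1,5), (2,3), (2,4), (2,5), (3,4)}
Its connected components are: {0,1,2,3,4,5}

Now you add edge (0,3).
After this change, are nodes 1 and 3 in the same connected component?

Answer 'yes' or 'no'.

Answer: yes

Derivation:
Initial components: {0,1,2,3,4,5}
Adding edge (0,3): both already in same component {0,1,2,3,4,5}. No change.
New components: {0,1,2,3,4,5}
Are 1 and 3 in the same component? yes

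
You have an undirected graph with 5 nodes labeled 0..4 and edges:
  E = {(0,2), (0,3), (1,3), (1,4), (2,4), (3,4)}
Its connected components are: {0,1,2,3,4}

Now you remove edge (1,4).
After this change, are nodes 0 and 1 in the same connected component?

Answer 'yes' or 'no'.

Answer: yes

Derivation:
Initial components: {0,1,2,3,4}
Removing edge (1,4): not a bridge — component count unchanged at 1.
New components: {0,1,2,3,4}
Are 0 and 1 in the same component? yes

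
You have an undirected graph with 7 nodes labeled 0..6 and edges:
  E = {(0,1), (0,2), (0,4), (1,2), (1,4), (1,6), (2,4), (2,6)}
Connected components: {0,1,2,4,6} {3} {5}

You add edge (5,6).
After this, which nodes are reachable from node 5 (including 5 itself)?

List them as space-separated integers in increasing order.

Answer: 0 1 2 4 5 6

Derivation:
Before: nodes reachable from 5: {5}
Adding (5,6): merges 5's component with another. Reachability grows.
After: nodes reachable from 5: {0,1,2,4,5,6}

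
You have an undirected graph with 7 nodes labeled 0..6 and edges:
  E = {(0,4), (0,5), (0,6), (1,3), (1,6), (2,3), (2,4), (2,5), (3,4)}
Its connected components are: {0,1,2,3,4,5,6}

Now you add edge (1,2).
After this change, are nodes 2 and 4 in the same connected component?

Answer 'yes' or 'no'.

Answer: yes

Derivation:
Initial components: {0,1,2,3,4,5,6}
Adding edge (1,2): both already in same component {0,1,2,3,4,5,6}. No change.
New components: {0,1,2,3,4,5,6}
Are 2 and 4 in the same component? yes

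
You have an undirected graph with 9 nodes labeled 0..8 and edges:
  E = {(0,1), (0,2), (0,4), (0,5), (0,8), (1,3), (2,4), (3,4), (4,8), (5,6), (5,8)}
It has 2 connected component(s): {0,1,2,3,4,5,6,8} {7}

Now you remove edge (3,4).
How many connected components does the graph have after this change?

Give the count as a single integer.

Answer: 2

Derivation:
Initial component count: 2
Remove (3,4): not a bridge. Count unchanged: 2.
  After removal, components: {0,1,2,3,4,5,6,8} {7}
New component count: 2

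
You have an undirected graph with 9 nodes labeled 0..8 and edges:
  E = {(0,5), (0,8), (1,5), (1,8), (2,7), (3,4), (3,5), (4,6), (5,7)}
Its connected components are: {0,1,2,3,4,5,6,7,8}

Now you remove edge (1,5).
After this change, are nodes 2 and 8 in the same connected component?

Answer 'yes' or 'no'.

Answer: yes

Derivation:
Initial components: {0,1,2,3,4,5,6,7,8}
Removing edge (1,5): not a bridge — component count unchanged at 1.
New components: {0,1,2,3,4,5,6,7,8}
Are 2 and 8 in the same component? yes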